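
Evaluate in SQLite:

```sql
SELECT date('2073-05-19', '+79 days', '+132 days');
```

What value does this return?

2073-12-16

Applying '+79 days' to 2073-05-19: counting 79 days forward gives 2073-08-06.
Applying '+132 days' to 2073-08-06: counting 132 days forward gives 2073-12-16.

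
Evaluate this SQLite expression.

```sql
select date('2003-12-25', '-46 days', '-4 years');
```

Applying '-46 days' to 2003-12-25: counting 46 days back gives 2003-11-09.
Adding -4 years to 2003-11-09 gives 1999-11-09.

1999-11-09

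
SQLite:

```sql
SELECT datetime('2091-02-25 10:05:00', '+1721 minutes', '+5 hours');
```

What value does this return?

1721 minutes = 28h 41m; +1721 minutes from 2091-02-25 10:05:00 is 2091-02-26 14:46:00 (crosses midnight).
+5 hours from 2091-02-26 14:46:00 is 2091-02-26 19:46:00.

2091-02-26 19:46:00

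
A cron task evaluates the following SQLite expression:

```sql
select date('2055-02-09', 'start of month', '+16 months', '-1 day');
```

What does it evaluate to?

2056-05-31

`start of month` rewinds 2055-02-09 to 2055-02-01.
Adding +16 months to 2055-02-01 gives 2056-06-01.
Going back 1 day from 2056-06-01 reaches 2056-05-31 (last day of May, 31 days).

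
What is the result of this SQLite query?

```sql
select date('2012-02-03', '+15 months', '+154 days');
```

Adding +15 months to 2012-02-03 gives 2013-05-03.
Applying '+154 days' to 2013-05-03: counting 154 days forward gives 2013-10-04.

2013-10-04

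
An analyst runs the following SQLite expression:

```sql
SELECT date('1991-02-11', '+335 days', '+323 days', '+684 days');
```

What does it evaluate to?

1994-10-15

Applying '+335 days' to 1991-02-11: counting 335 days forward gives 1992-01-12.
Applying '+323 days' to 1992-01-12: counting 323 days forward gives 1992-11-30.
Applying '+684 days' to 1992-11-30: counting 684 days forward gives 1994-10-15.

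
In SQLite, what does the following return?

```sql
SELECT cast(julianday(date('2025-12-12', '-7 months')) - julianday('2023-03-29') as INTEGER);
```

775

Adding -7 months to 2025-12-12 gives 2025-05-12.
2 days remain in March 2023 after the 29th (31 − 29).
Full months from April 2023 through April 2025 contribute their day counts.
Then 12 days into May 2025.
Total: 2 + 30 + 31 + 30 + 31 + 31 + 30 + 31 + 30 + 31 + 31 + 29 + 31 + 30 + 31 + 30 + 31 + 31 + 30 + 31 + 30 + 31 + 31 + 28 + 31 + 30 + 12 = 775.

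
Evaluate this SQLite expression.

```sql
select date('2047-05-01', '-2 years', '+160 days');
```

Adding -2 years to 2047-05-01 gives 2045-05-01.
Applying '+160 days' to 2045-05-01: counting 160 days forward gives 2045-10-08.

2045-10-08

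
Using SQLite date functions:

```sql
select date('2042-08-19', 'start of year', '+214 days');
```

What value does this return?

`start of year` rewinds 2042-08-19 to 2042-01-01.
Applying '+214 days' to 2042-01-01: counting 214 days forward gives 2042-08-03.

2042-08-03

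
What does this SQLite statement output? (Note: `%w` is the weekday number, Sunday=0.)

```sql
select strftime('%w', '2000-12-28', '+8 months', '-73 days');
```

6

First apply '+8 months', '-73 days': 2000-12-28 → 2001-06-16.
2001-06-16 is a Saturday; with Sunday=0 that is 6.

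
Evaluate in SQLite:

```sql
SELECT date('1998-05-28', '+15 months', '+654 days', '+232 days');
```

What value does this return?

Adding +15 months to 1998-05-28 gives 1999-08-28.
Applying '+654 days' to 1999-08-28: counting 654 days forward gives 2001-06-12.
Applying '+232 days' to 2001-06-12: counting 232 days forward gives 2002-01-30.

2002-01-30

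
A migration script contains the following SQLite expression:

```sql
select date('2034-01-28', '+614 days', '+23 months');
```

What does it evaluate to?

Applying '+614 days' to 2034-01-28: counting 614 days forward gives 2035-10-04.
Adding +23 months to 2035-10-04 gives 2037-09-04.

2037-09-04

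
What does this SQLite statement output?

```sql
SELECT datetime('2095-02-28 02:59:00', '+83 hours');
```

+83 hours from 2095-02-28 02:59:00 is 2095-03-03 13:59:00 (crosses midnight).

2095-03-03 13:59:00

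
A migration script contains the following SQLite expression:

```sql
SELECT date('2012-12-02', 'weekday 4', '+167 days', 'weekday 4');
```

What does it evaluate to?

2013-05-23

`weekday 4` advances to the next Thursday; 2012-12-02 is a Sunday, so it moves forward to 2012-12-06.
Applying '+167 days' to 2012-12-06: counting 167 days forward gives 2013-05-22.
`weekday 4` advances to the next Thursday; 2013-05-22 is a Wednesday, so it moves forward to 2013-05-23.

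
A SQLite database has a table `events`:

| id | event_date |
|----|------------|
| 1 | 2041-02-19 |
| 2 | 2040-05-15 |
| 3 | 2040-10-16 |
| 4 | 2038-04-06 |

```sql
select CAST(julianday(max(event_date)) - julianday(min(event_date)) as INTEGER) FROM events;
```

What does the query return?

MIN = 2038-04-06, MAX = 2041-02-19.
24 days remain in April 2038 after the 6th (30 − 6).
Full months from May 2038 through January 2041 contribute their day counts.
Then 19 days into February 2041.
Total: 24 + 31 + 30 + 31 + 31 + 30 + 31 + 30 + 31 + 31 + 28 + 31 + 30 + 31 + 30 + 31 + 31 + 30 + 31 + 30 + 31 + 31 + 29 + 31 + 30 + 31 + 30 + 31 + 31 + 30 + 31 + 30 + 31 + 31 + 19 = 1050.

1050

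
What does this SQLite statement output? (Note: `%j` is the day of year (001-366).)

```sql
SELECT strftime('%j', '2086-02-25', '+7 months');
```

268

First apply '+7 months': 2086-02-25 → 2086-09-25.
Day-of-year for 2086-09-25: days since 2086-01-01 inclusive = 268, zero-padded to 268.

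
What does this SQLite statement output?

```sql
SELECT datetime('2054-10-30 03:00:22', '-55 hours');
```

2054-10-27 20:00:22

-55 hours from 2054-10-30 03:00:22 is 2054-10-27 20:00:22 (crosses midnight).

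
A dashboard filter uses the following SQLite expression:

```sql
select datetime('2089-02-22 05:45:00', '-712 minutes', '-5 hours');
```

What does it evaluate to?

712 minutes = 11h 52m; -712 minutes from 2089-02-22 05:45:00 is 2089-02-21 17:53:00 (crosses midnight).
-5 hours from 2089-02-21 17:53:00 is 2089-02-21 12:53:00.

2089-02-21 12:53:00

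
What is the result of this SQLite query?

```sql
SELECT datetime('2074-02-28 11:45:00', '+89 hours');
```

+89 hours from 2074-02-28 11:45:00 is 2074-03-04 04:45:00 (crosses midnight).

2074-03-04 04:45:00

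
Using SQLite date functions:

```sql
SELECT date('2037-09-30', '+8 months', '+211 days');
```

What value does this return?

2038-12-27

Adding +8 months to 2037-09-30 gives 2038-05-30.
Applying '+211 days' to 2038-05-30: counting 211 days forward gives 2038-12-27.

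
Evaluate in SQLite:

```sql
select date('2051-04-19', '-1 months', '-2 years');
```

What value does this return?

2049-03-19

Adding -1 month to 2051-04-19 gives 2051-03-19.
Adding -2 years to 2051-03-19 gives 2049-03-19.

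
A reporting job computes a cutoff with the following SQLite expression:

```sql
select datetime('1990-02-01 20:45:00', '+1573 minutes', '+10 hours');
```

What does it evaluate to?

1573 minutes = 26h 13m; +1573 minutes from 1990-02-01 20:45:00 is 1990-02-02 22:58:00 (crosses midnight).
+10 hours from 1990-02-02 22:58:00 is 1990-02-03 08:58:00 (crosses midnight).

1990-02-03 08:58:00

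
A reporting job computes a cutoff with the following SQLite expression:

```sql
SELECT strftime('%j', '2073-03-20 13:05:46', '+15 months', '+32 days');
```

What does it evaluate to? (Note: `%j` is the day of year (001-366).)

First apply '+15 months', '+32 days': 2073-03-20 13:05:46 → 2074-07-22 13:05:46.
Day-of-year for 2074-07-22: days since 2074-01-01 inclusive = 203, zero-padded to 203.

203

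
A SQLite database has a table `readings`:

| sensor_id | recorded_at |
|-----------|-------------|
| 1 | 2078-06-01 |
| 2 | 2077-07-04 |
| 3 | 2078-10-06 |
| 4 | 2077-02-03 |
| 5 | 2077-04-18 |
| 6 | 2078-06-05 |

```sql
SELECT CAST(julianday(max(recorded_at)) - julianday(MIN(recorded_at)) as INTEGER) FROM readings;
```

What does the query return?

MIN = 2077-02-03, MAX = 2078-10-06.
25 days remain in February 2077 after the 3rd (28 − 3).
Full months from March 2077 through September 2078 contribute their day counts.
Then 6 days into October 2078.
Total: 25 + 31 + 30 + 31 + 30 + 31 + 31 + 30 + 31 + 30 + 31 + 31 + 28 + 31 + 30 + 31 + 30 + 31 + 31 + 30 + 6 = 610.

610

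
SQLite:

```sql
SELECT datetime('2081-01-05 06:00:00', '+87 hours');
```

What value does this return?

2081-01-08 21:00:00

+87 hours from 2081-01-05 06:00:00 is 2081-01-08 21:00:00 (crosses midnight).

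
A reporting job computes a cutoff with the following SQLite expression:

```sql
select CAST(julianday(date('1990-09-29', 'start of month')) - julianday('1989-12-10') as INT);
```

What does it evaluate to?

265

`start of month` rewinds 1990-09-29 to 1990-09-01.
21 days remain in December 1989 after the 10th (31 − 10).
Full months from January 1990 through August 1990 contribute their day counts.
Then 1 day into September 1990.
Total: 21 + 31 + 28 + 31 + 30 + 31 + 30 + 31 + 31 + 1 = 265.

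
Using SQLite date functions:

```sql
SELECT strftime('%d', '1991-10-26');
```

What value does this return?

`%d` extracts the 2-digit day of month: 26.

26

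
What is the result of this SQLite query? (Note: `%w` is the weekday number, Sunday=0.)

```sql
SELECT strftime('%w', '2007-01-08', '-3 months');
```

First apply '-3 months': 2007-01-08 → 2006-10-08.
2006-10-08 is a Sunday; with Sunday=0 that is 0.

0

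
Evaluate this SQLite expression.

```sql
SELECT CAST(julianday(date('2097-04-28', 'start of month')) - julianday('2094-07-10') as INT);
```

`start of month` rewinds 2097-04-28 to 2097-04-01.
21 days remain in July 2094 after the 10th (31 − 10).
Full months from August 2094 through March 2097 contribute their day counts.
Then 1 day into April 2097.
Total: 21 + 31 + 30 + 31 + 30 + 31 + 31 + 28 + 31 + 30 + 31 + 30 + 31 + 31 + 30 + 31 + 30 + 31 + 31 + 29 + 31 + 30 + 31 + 30 + 31 + 31 + 30 + 31 + 30 + 31 + 31 + 28 + 31 + 1 = 996.

996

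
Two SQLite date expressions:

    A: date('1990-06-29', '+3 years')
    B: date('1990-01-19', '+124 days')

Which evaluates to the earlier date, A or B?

A = 1993-06-29.
B = 1990-05-23.
B is earlier.

B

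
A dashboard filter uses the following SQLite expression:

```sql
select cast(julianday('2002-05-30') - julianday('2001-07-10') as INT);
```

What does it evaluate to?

21 days remain in July 2001 after the 10th (31 − 10).
Full months from August 2001 through April 2002 contribute their day counts.
Then 30 days into May 2002.
Total: 21 + 31 + 30 + 31 + 30 + 31 + 31 + 28 + 31 + 30 + 30 = 324.

324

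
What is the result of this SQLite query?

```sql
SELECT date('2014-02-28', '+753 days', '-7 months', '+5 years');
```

2020-08-22

Applying '+753 days' to 2014-02-28: counting 753 days forward gives 2016-03-22.
Adding -7 months to 2016-03-22 gives 2015-08-22.
Adding +5 years to 2015-08-22 gives 2020-08-22.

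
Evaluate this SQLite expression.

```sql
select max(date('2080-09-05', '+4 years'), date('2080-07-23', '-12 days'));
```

date('2080-09-05', '+4 years') → 2084-09-05.
date('2080-07-23', '-12 days') → 2080-07-11.
Later of the two is 2084-09-05.

2084-09-05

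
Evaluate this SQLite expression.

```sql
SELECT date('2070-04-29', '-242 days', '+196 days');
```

Applying '-242 days' to 2070-04-29: counting 242 days back gives 2069-08-30.
Applying '+196 days' to 2069-08-30: counting 196 days forward gives 2070-03-14.

2070-03-14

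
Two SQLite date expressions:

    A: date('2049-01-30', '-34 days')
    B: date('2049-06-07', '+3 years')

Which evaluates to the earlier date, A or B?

A = 2048-12-27.
B = 2052-06-07.
A is earlier.

A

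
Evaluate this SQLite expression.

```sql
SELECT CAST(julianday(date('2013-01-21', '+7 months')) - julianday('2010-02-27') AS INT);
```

Adding +7 months to 2013-01-21 gives 2013-08-21.
1 day remains in February 2010 after the 27th (28 − 27).
Full months from March 2010 through July 2013 contribute their day counts.
Then 21 days into August 2013.
Total: 1 + 31 + 30 + 31 + 30 + 31 + 31 + 30 + 31 + 30 + 31 + 31 + 28 + 31 + 30 + 31 + 30 + 31 + 31 + 30 + 31 + 30 + 31 + 31 + 29 + 31 + 30 + 31 + 30 + 31 + 31 + 30 + 31 + 30 + 31 + 31 + 28 + 31 + 30 + 31 + 30 + 31 + 21 = 1271.

1271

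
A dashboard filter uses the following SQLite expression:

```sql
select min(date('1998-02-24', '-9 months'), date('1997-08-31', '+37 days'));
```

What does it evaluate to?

1997-05-24

date('1998-02-24', '-9 months') → 1997-05-24.
date('1997-08-31', '+37 days') → 1997-10-07.
Earlier of the two is 1997-05-24.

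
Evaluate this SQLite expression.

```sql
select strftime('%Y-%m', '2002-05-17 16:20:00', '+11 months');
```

2003-04

First apply '+11 months': 2002-05-17 16:20:00 → 2003-04-17 16:20:00.
`%Y-%m` extracts the year-month: 2003-04.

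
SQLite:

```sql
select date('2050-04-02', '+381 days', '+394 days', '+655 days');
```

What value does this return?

Applying '+381 days' to 2050-04-02: counting 381 days forward gives 2051-04-18.
Applying '+394 days' to 2051-04-18: counting 394 days forward gives 2052-05-16.
Applying '+655 days' to 2052-05-16: counting 655 days forward gives 2054-03-02.

2054-03-02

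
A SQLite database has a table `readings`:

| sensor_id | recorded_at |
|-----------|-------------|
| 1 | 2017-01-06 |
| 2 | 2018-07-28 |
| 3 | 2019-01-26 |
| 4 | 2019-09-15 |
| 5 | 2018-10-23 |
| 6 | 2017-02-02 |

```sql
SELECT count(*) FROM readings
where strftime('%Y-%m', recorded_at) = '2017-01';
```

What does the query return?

Rows with year-month 2017-01: 2017-01-06 → 1.

1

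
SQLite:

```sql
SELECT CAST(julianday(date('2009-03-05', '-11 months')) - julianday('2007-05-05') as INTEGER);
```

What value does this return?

Adding -11 months to 2009-03-05 gives 2008-04-05.
26 days remain in May 2007 after the 5th (31 − 5).
Full months from June 2007 through March 2008 contribute their day counts.
Then 5 days into April 2008.
Total: 26 + 30 + 31 + 31 + 30 + 31 + 30 + 31 + 31 + 29 + 31 + 5 = 336.

336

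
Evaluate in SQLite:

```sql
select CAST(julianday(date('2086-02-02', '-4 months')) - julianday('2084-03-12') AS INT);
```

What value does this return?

569

Adding -4 months to 2086-02-02 gives 2085-10-02.
19 days remain in March 2084 after the 12th (31 − 12).
Full months from April 2084 through September 2085 contribute their day counts.
Then 2 days into October 2085.
Total: 19 + 30 + 31 + 30 + 31 + 31 + 30 + 31 + 30 + 31 + 31 + 28 + 31 + 30 + 31 + 30 + 31 + 31 + 30 + 2 = 569.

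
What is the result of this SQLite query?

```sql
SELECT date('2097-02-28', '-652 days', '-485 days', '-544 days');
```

2092-07-23

Applying '-652 days' to 2097-02-28: counting 652 days back gives 2095-05-18.
Applying '-485 days' to 2095-05-18: counting 485 days back gives 2094-01-18.
Applying '-544 days' to 2094-01-18: counting 544 days back gives 2092-07-23.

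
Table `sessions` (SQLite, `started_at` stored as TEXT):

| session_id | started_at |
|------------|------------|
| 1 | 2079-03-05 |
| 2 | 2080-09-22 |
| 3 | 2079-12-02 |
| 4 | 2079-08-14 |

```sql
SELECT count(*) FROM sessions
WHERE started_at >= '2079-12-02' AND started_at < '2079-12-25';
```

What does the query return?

Rows in [2079-12-02, 2079-12-25): 2079-12-02 → 1 row.

1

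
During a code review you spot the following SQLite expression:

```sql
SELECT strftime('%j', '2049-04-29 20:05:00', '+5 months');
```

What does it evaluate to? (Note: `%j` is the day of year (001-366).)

272

First apply '+5 months': 2049-04-29 20:05:00 → 2049-09-29 20:05:00.
Day-of-year for 2049-09-29: days since 2049-01-01 inclusive = 272, zero-padded to 272.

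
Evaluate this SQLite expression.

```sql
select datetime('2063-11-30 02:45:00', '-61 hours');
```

-61 hours from 2063-11-30 02:45:00 is 2063-11-27 13:45:00 (crosses midnight).

2063-11-27 13:45:00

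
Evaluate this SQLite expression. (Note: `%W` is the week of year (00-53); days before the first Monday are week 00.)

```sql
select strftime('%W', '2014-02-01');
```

04

2014-02-01 is a Saturday. SQLite's %W counts Mondays since the year started; the result is 04.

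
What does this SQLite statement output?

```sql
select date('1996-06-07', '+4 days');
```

1996-06-11

Advancing 4 more days within June lands on 1996-06-11.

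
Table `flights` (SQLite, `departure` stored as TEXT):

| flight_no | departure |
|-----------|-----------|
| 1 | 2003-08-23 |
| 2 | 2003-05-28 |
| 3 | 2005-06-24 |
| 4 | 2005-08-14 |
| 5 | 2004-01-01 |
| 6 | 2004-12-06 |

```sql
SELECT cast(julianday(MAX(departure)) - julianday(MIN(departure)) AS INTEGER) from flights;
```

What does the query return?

MIN = 2003-05-28, MAX = 2005-08-14.
3 days remain in May 2003 after the 28th (31 − 28).
Full months from June 2003 through July 2005 contribute their day counts.
Then 14 days into August 2005.
Total: 3 + 30 + 31 + 31 + 30 + 31 + 30 + 31 + 31 + 29 + 31 + 30 + 31 + 30 + 31 + 31 + 30 + 31 + 30 + 31 + 31 + 28 + 31 + 30 + 31 + 30 + 31 + 14 = 809.

809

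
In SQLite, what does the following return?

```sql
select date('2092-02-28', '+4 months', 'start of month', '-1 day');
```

Adding +4 months to 2092-02-28 gives 2092-06-28.
`start of month` rewinds 2092-06-28 to 2092-06-01.
Going back 1 day from 2092-06-01 reaches 2092-05-31 (last day of May, 31 days).

2092-05-31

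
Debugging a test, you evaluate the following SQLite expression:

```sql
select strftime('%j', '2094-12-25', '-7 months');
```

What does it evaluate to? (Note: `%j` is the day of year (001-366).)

145

First apply '-7 months': 2094-12-25 → 2094-05-25.
Day-of-year for 2094-05-25: days since 2094-01-01 inclusive = 145, zero-padded to 145.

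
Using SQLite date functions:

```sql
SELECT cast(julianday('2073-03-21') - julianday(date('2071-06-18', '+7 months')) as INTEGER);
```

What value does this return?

428

Adding +7 months to 2071-06-18 gives 2072-01-18.
13 days remain in January 2072 after the 18th (31 − 18).
Full months from February 2072 through February 2073 contribute their day counts.
Then 21 days into March 2073.
Total: 13 + 29 + 31 + 30 + 31 + 30 + 31 + 31 + 30 + 31 + 30 + 31 + 31 + 28 + 21 = 428.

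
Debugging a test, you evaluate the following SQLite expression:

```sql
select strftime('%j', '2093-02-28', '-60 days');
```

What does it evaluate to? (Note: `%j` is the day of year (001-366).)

First apply '-60 days': 2093-02-28 → 2092-12-30.
Day-of-year for 2092-12-30: days since 2092-01-01 inclusive = 365, zero-padded to 365.

365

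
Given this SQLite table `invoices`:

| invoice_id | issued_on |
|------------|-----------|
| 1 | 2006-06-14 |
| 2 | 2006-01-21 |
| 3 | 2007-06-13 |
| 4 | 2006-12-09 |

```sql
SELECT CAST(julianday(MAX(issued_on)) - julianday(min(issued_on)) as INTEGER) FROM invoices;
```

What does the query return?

508

MIN = 2006-01-21, MAX = 2007-06-13.
10 days remain in January 2006 after the 21st (31 − 21).
Full months from February 2006 through May 2007 contribute their day counts.
Then 13 days into June 2007.
Total: 10 + 28 + 31 + 30 + 31 + 30 + 31 + 31 + 30 + 31 + 30 + 31 + 31 + 28 + 31 + 30 + 31 + 13 = 508.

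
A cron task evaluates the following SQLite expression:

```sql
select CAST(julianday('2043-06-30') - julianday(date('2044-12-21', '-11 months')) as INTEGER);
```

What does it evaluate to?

-205

Adding -11 months to 2044-12-21 gives 2044-01-21.
0 days remain in June 2043 after the 30th (30 − 30).
Full months from July 2043 through December 2043 contribute their day counts.
Then 21 days into January 2044.
Total: 0 + 31 + 31 + 30 + 31 + 30 + 31 + 21 = 205.
The subtraction is earlier − later, so the result is −205 → -205.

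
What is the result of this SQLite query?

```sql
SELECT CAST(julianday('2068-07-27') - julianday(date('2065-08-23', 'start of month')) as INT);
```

1091

`start of month` rewinds 2065-08-23 to 2065-08-01.
30 days remain in August 2065 after the 1st (31 − 1).
Full months from September 2065 through June 2068 contribute their day counts.
Then 27 days into July 2068.
Total: 30 + 30 + 31 + 30 + 31 + 31 + 28 + 31 + 30 + 31 + 30 + 31 + 31 + 30 + 31 + 30 + 31 + 31 + 28 + 31 + 30 + 31 + 30 + 31 + 31 + 30 + 31 + 30 + 31 + 31 + 29 + 31 + 30 + 31 + 30 + 27 = 1091.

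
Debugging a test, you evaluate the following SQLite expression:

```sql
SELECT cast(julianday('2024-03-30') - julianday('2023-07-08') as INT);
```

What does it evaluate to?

266

23 days remain in July 2023 after the 8th (31 − 8).
Full months from August 2023 through February 2024 contribute their day counts.
Then 30 days into March 2024.
Total: 23 + 31 + 30 + 31 + 30 + 31 + 31 + 29 + 30 = 266.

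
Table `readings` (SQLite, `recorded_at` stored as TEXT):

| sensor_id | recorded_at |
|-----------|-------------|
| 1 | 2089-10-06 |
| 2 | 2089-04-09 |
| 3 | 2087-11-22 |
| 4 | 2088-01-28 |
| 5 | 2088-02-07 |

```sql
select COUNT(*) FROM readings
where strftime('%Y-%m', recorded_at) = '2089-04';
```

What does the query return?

1

Rows with year-month 2089-04: 2089-04-09 → 1.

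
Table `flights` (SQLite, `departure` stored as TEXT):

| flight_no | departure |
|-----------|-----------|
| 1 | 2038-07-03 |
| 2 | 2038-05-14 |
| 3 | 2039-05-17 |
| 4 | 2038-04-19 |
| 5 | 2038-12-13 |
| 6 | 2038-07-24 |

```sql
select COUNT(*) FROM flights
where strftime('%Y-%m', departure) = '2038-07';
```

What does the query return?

2

Rows with year-month 2038-07: 2038-07-03, 2038-07-24 → 2.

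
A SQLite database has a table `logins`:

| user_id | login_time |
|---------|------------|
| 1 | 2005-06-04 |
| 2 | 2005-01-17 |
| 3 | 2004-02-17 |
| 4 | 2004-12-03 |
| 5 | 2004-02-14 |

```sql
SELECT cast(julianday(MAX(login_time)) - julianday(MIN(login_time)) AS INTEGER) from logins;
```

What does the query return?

476

MIN = 2004-02-14, MAX = 2005-06-04.
15 days remain in February 2004 after the 14th (29 − 14).
Full months from March 2004 through May 2005 contribute their day counts.
Then 4 days into June 2005.
Total: 15 + 31 + 30 + 31 + 30 + 31 + 31 + 30 + 31 + 30 + 31 + 31 + 28 + 31 + 30 + 31 + 4 = 476.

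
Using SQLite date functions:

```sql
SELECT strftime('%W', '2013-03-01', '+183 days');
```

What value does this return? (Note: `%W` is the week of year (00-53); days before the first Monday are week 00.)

First apply '+183 days': 2013-03-01 → 2013-08-31.
2013-08-31 is a Saturday. SQLite's %W counts Mondays since the year started; the result is 34.

34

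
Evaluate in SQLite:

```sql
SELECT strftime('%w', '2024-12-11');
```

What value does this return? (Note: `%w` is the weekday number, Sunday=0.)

2024-12-11 is a Wednesday; with Sunday=0 that is 3.

3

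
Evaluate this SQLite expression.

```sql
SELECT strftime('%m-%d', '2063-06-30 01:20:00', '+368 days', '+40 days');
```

First apply '+368 days', '+40 days': 2063-06-30 01:20:00 → 2064-08-11 01:20:00.
`%m-%d` extracts the month-day: 08-11.

08-11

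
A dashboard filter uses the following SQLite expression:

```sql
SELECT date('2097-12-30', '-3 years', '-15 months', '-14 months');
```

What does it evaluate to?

2092-07-30

Adding -3 years to 2097-12-30 gives 2094-12-30.
Adding -15 months to 2094-12-30 gives 2093-09-30.
Adding -14 months to 2093-09-30 gives 2092-07-30.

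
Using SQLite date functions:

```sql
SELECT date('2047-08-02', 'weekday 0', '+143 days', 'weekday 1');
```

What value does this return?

2047-12-30

`weekday 0` advances to the next Sunday; 2047-08-02 is a Friday, so it moves forward to 2047-08-04.
Applying '+143 days' to 2047-08-04: counting 143 days forward gives 2047-12-25.
`weekday 1` advances to the next Monday; 2047-12-25 is a Wednesday, so it moves forward to 2047-12-30.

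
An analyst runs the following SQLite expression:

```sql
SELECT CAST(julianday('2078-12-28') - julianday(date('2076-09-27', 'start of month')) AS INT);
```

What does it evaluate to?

`start of month` rewinds 2076-09-27 to 2076-09-01.
29 days remain in September 2076 after the 1st (30 − 1).
Full months from October 2076 through November 2078 contribute their day counts.
Then 28 days into December 2078.
Total: 29 + 31 + 30 + 31 + 31 + 28 + 31 + 30 + 31 + 30 + 31 + 31 + 30 + 31 + 30 + 31 + 31 + 28 + 31 + 30 + 31 + 30 + 31 + 31 + 30 + 31 + 30 + 28 = 848.

848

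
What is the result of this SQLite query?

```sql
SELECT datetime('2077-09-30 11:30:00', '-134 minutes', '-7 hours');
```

2077-09-30 02:16:00

134 minutes = 2h 14m; -134 minutes from 2077-09-30 11:30:00 is 2077-09-30 09:16:00.
-7 hours from 2077-09-30 09:16:00 is 2077-09-30 02:16:00.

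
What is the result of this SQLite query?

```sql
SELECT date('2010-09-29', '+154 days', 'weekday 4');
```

Applying '+154 days' to 2010-09-29: counting 154 days forward gives 2011-03-02.
`weekday 4` advances to the next Thursday; 2011-03-02 is a Wednesday, so it moves forward to 2011-03-03.

2011-03-03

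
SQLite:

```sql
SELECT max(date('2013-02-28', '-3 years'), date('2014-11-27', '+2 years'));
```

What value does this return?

2016-11-27

date('2013-02-28', '-3 years') → 2010-02-28.
date('2014-11-27', '+2 years') → 2016-11-27.
Later of the two is 2016-11-27.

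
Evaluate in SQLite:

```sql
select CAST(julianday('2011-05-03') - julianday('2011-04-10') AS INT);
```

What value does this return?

23

20 days remain in April 2011 after the 10th (30 − 10).
Then 3 days into May 2011.
Total: 20 + 3 = 23.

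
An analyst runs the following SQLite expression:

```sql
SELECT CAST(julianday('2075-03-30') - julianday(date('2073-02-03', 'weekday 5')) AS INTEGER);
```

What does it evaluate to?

785

`weekday 5` advances to the next Friday; 2073-02-03 is already a Friday, so it stays at 2073-02-03.
25 days remain in February 2073 after the 3rd (28 − 3).
Full months from March 2073 through February 2075 contribute their day counts.
Then 30 days into March 2075.
Total: 25 + 31 + 30 + 31 + 30 + 31 + 31 + 30 + 31 + 30 + 31 + 31 + 28 + 31 + 30 + 31 + 30 + 31 + 31 + 30 + 31 + 30 + 31 + 31 + 28 + 30 = 785.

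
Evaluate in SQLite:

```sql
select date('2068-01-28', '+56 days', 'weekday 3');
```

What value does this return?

2068-03-28

Applying '+56 days' to 2068-01-28: counting 56 days forward gives 2068-03-24.
`weekday 3` advances to the next Wednesday; 2068-03-24 is a Saturday, so it moves forward to 2068-03-28.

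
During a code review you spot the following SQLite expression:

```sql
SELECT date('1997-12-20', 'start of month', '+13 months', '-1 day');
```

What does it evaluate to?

1998-12-31

`start of month` rewinds 1997-12-20 to 1997-12-01.
Adding +13 months to 1997-12-01 gives 1999-01-01.
Going back 1 day from 1999-01-01 reaches 1998-12-31 (last day of December, 31 days).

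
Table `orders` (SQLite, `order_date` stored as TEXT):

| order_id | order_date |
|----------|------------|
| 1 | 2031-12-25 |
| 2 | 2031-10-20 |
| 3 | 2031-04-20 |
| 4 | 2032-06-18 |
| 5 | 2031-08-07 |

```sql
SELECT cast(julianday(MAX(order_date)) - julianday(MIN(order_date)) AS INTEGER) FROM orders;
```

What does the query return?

MIN = 2031-04-20, MAX = 2032-06-18.
10 days remain in April 2031 after the 20th (30 − 20).
Full months from May 2031 through May 2032 contribute their day counts.
Then 18 days into June 2032.
Total: 10 + 31 + 30 + 31 + 31 + 30 + 31 + 30 + 31 + 31 + 29 + 31 + 30 + 31 + 18 = 425.

425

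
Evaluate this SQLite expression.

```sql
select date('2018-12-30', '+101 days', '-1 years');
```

Applying '+101 days' to 2018-12-30: counting 101 days forward gives 2019-04-10.
Adding -1 year to 2019-04-10 gives 2018-04-10.

2018-04-10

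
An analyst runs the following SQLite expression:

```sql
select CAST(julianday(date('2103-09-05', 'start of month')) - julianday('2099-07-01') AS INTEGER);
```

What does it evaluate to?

1522

`start of month` rewinds 2103-09-05 to 2103-09-01.
30 days remain in July 2099 after the 1st (31 − 1).
Full months from August 2099 through August 2103 contribute their day counts.
Then 1 day into September 2103.
Total: 30 + 31 + 30 + 31 + 30 + 31 + 31 + 28 + 31 + 30 + 31 + 30 + 31 + 31 + 30 + 31 + 30 + 31 + 31 + 28 + 31 + 30 + 31 + 30 + 31 + 31 + 30 + 31 + 30 + 31 + 31 + 28 + 31 + 30 + 31 + 30 + 31 + 31 + 30 + 31 + 30 + 31 + 31 + 28 + 31 + 30 + 31 + 30 + 31 + 31 + 1 = 1522.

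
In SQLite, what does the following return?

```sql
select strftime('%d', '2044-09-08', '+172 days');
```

27

First apply '+172 days': 2044-09-08 → 2045-02-27.
`%d` extracts the 2-digit day of month: 27.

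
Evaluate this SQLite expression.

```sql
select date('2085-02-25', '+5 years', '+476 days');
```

Adding +5 years to 2085-02-25 gives 2090-02-25.
Applying '+476 days' to 2090-02-25: counting 476 days forward gives 2091-06-16.

2091-06-16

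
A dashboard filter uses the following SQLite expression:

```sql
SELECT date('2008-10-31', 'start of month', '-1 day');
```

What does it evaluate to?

`start of month` rewinds 2008-10-31 to 2008-10-01.
Going back 1 day from 2008-10-01 reaches 2008-09-30 (last day of September, 30 days).

2008-09-30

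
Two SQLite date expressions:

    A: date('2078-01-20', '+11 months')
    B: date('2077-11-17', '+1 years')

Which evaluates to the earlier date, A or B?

B

A = 2078-12-20.
B = 2078-11-17.
B is earlier.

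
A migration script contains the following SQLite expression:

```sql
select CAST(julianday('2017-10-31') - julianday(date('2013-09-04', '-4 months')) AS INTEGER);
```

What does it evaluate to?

Adding -4 months to 2013-09-04 gives 2013-05-04.
27 days remain in May 2013 after the 4th (31 − 4).
Full months from June 2013 through September 2017 contribute their day counts.
Then 31 days into October 2017.
Total: 27 + 30 + 31 + 31 + 30 + 31 + 30 + 31 + 31 + 28 + 31 + 30 + 31 + 30 + 31 + 31 + 30 + 31 + 30 + 31 + 31 + 28 + 31 + 30 + 31 + 30 + 31 + 31 + 30 + 31 + 30 + 31 + 31 + 29 + 31 + 30 + 31 + 30 + 31 + 31 + 30 + 31 + 30 + 31 + 31 + 28 + 31 + 30 + 31 + 30 + 31 + 31 + 30 + 31 = 1641.

1641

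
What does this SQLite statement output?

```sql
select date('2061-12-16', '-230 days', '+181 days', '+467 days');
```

Applying '-230 days' to 2061-12-16: counting 230 days back gives 2061-04-30.
Applying '+181 days' to 2061-04-30: counting 181 days forward gives 2061-10-28.
Applying '+467 days' to 2061-10-28: counting 467 days forward gives 2063-02-07.

2063-02-07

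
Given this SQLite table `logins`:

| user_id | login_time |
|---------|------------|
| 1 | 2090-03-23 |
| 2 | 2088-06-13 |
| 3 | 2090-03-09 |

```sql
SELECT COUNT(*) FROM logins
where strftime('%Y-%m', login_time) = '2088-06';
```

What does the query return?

Rows with year-month 2088-06: 2088-06-13 → 1.

1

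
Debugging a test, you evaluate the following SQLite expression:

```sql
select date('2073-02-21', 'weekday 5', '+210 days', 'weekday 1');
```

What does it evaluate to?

`weekday 5` advances to the next Friday; 2073-02-21 is a Tuesday, so it moves forward to 2073-02-24.
Applying '+210 days' to 2073-02-24: counting 210 days forward gives 2073-09-22.
`weekday 1` advances to the next Monday; 2073-09-22 is a Friday, so it moves forward to 2073-09-25.

2073-09-25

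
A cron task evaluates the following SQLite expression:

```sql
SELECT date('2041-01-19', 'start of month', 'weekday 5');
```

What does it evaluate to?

2041-01-04

`start of month` rewinds 2041-01-19 to 2041-01-01.
`weekday 5` advances to the next Friday; 2041-01-01 is a Tuesday, so it moves forward to 2041-01-04.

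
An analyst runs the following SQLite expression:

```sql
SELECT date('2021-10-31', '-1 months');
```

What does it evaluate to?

2021-10-01

Adding -1 month to 2021-10-31 targets 2021-09-31. September 2021 has only 30 days, so SQLite normalizes the 1-day overflow forward to 2021-10-01.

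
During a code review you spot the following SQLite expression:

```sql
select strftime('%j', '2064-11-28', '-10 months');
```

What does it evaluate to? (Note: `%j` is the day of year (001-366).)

028

First apply '-10 months': 2064-11-28 → 2064-01-28.
Day-of-year for 2064-01-28: days since 2064-01-01 inclusive = 28, zero-padded to 028.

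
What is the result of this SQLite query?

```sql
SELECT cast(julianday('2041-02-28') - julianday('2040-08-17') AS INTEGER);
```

14 days remain in August 2040 after the 17th (31 − 17).
September 2040: 30 days.
October 2040: 31 days.
November 2040: 30 days.
December 2040: 31 days.
January 2041: 31 days.
Then 28 days into February 2041.
Total: 14 + 30 + 31 + 30 + 31 + 31 + 28 = 195.

195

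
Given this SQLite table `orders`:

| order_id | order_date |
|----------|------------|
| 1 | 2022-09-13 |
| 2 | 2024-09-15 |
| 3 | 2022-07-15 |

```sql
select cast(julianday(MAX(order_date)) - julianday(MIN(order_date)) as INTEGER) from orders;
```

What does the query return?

MIN = 2022-07-15, MAX = 2024-09-15.
16 days remain in July 2022 after the 15th (31 − 15).
Full months from August 2022 through August 2024 contribute their day counts.
Then 15 days into September 2024.
Total: 16 + 31 + 30 + 31 + 30 + 31 + 31 + 28 + 31 + 30 + 31 + 30 + 31 + 31 + 30 + 31 + 30 + 31 + 31 + 29 + 31 + 30 + 31 + 30 + 31 + 31 + 15 = 793.

793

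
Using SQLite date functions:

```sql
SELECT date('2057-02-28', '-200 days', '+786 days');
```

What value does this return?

2058-10-07

Applying '-200 days' to 2057-02-28: counting 200 days back gives 2056-08-12.
Applying '+786 days' to 2056-08-12: counting 786 days forward gives 2058-10-07.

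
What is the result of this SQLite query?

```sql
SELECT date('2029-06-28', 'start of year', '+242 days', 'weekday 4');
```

2029-09-06

`start of year` rewinds 2029-06-28 to 2029-01-01.
Applying '+242 days' to 2029-01-01: counting 242 days forward gives 2029-08-31.
`weekday 4` advances to the next Thursday; 2029-08-31 is a Friday, so it moves forward to 2029-09-06.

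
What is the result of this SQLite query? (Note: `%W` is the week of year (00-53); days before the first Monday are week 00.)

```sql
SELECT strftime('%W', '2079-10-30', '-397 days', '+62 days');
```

First apply '-397 days', '+62 days': 2079-10-30 → 2078-11-29.
2078-11-29 is a Tuesday. SQLite's %W counts Mondays since the year started; the result is 48.

48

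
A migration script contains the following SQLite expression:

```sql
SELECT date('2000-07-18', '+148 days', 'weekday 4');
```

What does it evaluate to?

Applying '+148 days' to 2000-07-18: counting 148 days forward gives 2000-12-13.
`weekday 4` advances to the next Thursday; 2000-12-13 is a Wednesday, so it moves forward to 2000-12-14.

2000-12-14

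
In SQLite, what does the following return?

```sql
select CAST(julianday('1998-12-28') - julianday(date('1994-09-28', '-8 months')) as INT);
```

1795

Adding -8 months to 1994-09-28 gives 1994-01-28.
3 days remain in January 1994 after the 28th (31 − 28).
Full months from February 1994 through November 1998 contribute their day counts.
Then 28 days into December 1998.
Total: 3 + 28 + 31 + 30 + 31 + 30 + 31 + 31 + 30 + 31 + 30 + 31 + 31 + 28 + 31 + 30 + 31 + 30 + 31 + 31 + 30 + 31 + 30 + 31 + 31 + 29 + 31 + 30 + 31 + 30 + 31 + 31 + 30 + 31 + 30 + 31 + 31 + 28 + 31 + 30 + 31 + 30 + 31 + 31 + 30 + 31 + 30 + 31 + 31 + 28 + 31 + 30 + 31 + 30 + 31 + 31 + 30 + 31 + 30 + 28 = 1795.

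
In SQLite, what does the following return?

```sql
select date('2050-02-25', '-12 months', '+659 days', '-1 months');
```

2050-11-16

Adding -12 months to 2050-02-25 gives 2049-02-25.
Applying '+659 days' to 2049-02-25: counting 659 days forward gives 2050-12-16.
Adding -1 month to 2050-12-16 gives 2050-11-16.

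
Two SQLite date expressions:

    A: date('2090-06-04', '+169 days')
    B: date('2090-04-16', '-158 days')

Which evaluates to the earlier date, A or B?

A = 2090-11-20.
B = 2089-11-09.
B is earlier.

B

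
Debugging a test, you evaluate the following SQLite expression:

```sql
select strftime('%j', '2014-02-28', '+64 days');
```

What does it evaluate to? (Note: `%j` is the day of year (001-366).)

123

First apply '+64 days': 2014-02-28 → 2014-05-03.
Day-of-year for 2014-05-03: days since 2014-01-01 inclusive = 123, zero-padded to 123.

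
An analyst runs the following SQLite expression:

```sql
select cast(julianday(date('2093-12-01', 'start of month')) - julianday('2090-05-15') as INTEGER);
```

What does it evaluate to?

1296

`start of month` rewinds 2093-12-01 to 2093-12-01.
16 days remain in May 2090 after the 15th (31 − 15).
Full months from June 2090 through November 2093 contribute their day counts.
Then 1 day into December 2093.
Total: 16 + 30 + 31 + 31 + 30 + 31 + 30 + 31 + 31 + 28 + 31 + 30 + 31 + 30 + 31 + 31 + 30 + 31 + 30 + 31 + 31 + 29 + 31 + 30 + 31 + 30 + 31 + 31 + 30 + 31 + 30 + 31 + 31 + 28 + 31 + 30 + 31 + 30 + 31 + 31 + 30 + 31 + 30 + 1 = 1296.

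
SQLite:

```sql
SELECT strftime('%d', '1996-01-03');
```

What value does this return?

`%d` extracts the 2-digit day of month: 03.

03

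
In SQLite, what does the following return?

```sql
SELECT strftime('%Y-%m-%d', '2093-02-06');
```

`%Y-%m-%d` extracts the ISO date: 2093-02-06.

2093-02-06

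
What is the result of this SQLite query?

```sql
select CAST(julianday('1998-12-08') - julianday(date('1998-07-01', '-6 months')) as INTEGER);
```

341

Adding -6 months to 1998-07-01 gives 1998-01-01.
30 days remain in January 1998 after the 1st (31 − 1).
Full months from February 1998 through November 1998 contribute their day counts.
Then 8 days into December 1998.
Total: 30 + 28 + 31 + 30 + 31 + 30 + 31 + 31 + 30 + 31 + 30 + 8 = 341.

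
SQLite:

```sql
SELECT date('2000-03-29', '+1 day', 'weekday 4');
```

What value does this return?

Advancing 1 more day within March lands on 2000-03-30.
`weekday 4` advances to the next Thursday; 2000-03-30 is already a Thursday, so it stays at 2000-03-30.

2000-03-30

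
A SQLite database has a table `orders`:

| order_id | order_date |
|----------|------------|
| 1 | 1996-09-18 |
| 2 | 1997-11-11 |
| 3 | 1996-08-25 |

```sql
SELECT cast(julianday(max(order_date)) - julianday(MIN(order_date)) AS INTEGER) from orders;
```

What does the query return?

443

MIN = 1996-08-25, MAX = 1997-11-11.
6 days remain in August 1996 after the 25th (31 − 25).
Full months from September 1996 through October 1997 contribute their day counts.
Then 11 days into November 1997.
Total: 6 + 30 + 31 + 30 + 31 + 31 + 28 + 31 + 30 + 31 + 30 + 31 + 31 + 30 + 31 + 11 = 443.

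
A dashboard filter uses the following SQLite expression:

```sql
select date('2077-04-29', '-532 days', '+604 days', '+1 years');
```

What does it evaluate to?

2078-07-10

Applying '-532 days' to 2077-04-29: counting 532 days back gives 2075-11-14.
Applying '+604 days' to 2075-11-14: counting 604 days forward gives 2077-07-10.
Adding +1 year to 2077-07-10 gives 2078-07-10.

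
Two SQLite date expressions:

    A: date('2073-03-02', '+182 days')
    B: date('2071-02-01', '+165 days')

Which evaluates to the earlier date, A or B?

A = 2073-08-31.
B = 2071-07-16.
B is earlier.

B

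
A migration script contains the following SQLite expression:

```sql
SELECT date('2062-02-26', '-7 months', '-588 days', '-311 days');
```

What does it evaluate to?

Adding -7 months to 2062-02-26 gives 2061-07-26.
Applying '-588 days' to 2061-07-26: counting 588 days back gives 2059-12-16.
Applying '-311 days' to 2059-12-16: counting 311 days back gives 2059-02-08.

2059-02-08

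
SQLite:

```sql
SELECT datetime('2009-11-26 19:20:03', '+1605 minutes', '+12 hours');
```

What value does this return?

2009-11-28 10:05:03

1605 minutes = 26h 45m; +1605 minutes from 2009-11-26 19:20:03 is 2009-11-27 22:05:03 (crosses midnight).
+12 hours from 2009-11-27 22:05:03 is 2009-11-28 10:05:03 (crosses midnight).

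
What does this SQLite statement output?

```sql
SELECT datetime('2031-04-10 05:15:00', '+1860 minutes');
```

2031-04-11 12:15:00

1860 minutes = 31h 0m; +1860 minutes from 2031-04-10 05:15:00 is 2031-04-11 12:15:00 (crosses midnight).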